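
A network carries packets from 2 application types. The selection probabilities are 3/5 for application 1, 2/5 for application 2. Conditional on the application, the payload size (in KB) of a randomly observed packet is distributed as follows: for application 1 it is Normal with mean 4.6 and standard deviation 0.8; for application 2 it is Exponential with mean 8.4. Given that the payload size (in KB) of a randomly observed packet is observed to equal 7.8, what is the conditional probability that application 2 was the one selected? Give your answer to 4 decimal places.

0.9947

Likelihoods f(7.8 | ·): 1: 0.000167288; 2: 0.0470378.
Posterior ∝ prior × likelihood. Numerator for 2: 0.4·0.0470378 = 0.0188151.
Normalizing constant: 0.6·0.000167288 + 0.4·0.0470378 = 0.0189155.
P(2 | observation) = 0.0188151 / 0.0189155 = 0.994694.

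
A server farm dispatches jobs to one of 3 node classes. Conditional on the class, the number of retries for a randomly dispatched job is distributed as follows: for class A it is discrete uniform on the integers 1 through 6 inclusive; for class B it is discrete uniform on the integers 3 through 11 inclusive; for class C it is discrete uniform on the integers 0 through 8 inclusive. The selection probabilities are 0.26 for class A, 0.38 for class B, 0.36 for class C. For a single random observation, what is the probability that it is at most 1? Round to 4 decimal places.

0.1233

Conditional on each class, P(X ≤ 1): A: 0.166667; B: 0; C: 0.222222.
By total probability, P(X ≤ 1) = 0.26·0.166667 + 0.38·0 + 0.36·0.222222 = 0.123333.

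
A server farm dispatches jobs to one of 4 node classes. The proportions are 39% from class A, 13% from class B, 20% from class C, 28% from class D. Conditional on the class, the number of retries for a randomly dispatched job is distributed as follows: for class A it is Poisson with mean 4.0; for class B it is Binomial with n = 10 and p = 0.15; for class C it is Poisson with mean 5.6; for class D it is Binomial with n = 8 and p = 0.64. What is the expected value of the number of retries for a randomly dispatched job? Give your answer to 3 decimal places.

Component means — A: 4; B: 1.5; C: 5.6; D: 5.12.
E[X] = 0.39·4 + 0.13·1.5 + 0.2·5.6 + 0.28·5.12 = 4.3086.

4.309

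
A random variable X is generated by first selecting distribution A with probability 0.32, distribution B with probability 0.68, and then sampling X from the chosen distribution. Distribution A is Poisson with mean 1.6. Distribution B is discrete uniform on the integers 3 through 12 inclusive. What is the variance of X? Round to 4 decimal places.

13.6967

Per component, A: μ=1.6, E[X²]=4.16; B: μ=7.5, E[X²]=64.5.
E[X] = 0.32·1.6 + 0.68·7.5 = 5.612.
E[X²] = 0.32·4.16 + 0.68·64.5 = 45.1912.
Var(X) = E[X²] − (E[X])² = 45.1912 − 31.4945 = 13.6967.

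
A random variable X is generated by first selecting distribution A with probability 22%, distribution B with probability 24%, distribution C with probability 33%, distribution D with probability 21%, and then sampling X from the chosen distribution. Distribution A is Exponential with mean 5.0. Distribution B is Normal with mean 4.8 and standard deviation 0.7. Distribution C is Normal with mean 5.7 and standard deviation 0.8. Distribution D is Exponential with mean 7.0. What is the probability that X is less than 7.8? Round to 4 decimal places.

Conditional on each component, P(X < 7.8): A: 0.789864; B: 0.999991; C: 0.995668; D: 0.67185.
By total probability, P(X < 7.8) = 0.22·0.789864 + 0.24·0.999991 + 0.33·0.995668 + 0.21·0.67185 = 0.883427.

0.8834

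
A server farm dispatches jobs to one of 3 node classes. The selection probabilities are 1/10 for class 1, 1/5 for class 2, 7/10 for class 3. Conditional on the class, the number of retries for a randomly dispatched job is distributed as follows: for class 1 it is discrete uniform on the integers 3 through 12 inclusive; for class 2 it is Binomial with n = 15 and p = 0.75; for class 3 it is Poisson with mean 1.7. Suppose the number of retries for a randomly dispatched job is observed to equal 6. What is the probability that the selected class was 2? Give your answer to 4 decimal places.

0.0454

Likelihoods P(X=6 | ·): 1: 0.1; 2: 0.00339807; 3: 0.00612436.
Posterior ∝ prior × likelihood. Numerator for 2: 0.2·0.00339807 = 0.000679613.
Normalizing constant: 0.1·0.1 + 0.2·0.00339807 + 0.7·0.00612436 = 0.0149667.
P(2 | observation) = 0.000679613 / 0.0149667 = 0.0454085.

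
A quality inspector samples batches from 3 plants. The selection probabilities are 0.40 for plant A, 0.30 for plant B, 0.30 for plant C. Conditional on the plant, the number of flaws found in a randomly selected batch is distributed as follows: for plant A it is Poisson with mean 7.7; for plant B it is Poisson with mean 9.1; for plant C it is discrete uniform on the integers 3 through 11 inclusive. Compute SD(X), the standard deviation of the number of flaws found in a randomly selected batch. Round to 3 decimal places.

Per component, A: μ=7.7, E[X²]=66.99; B: μ=9.1, E[X²]=91.91; C: μ=7, E[X²]=55.6667.
E[X] = 0.4·7.7 + 0.3·9.1 + 0.3·7 = 7.91.
E[X²] = 0.4·66.99 + 0.3·91.91 + 0.3·55.6667 = 71.069.
Var(X) = E[X²] − (E[X])² = 71.069 − 62.5681 = 8.5009.
SD(X) = √8.5009 = 2.91563.

2.916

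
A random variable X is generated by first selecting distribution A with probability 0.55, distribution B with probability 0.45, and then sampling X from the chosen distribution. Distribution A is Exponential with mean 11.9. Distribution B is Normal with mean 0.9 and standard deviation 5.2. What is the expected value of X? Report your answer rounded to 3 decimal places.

Component means — A: 11.9; B: 0.9.
E[X] = 0.55·11.9 + 0.45·0.9 = 6.95.

6.950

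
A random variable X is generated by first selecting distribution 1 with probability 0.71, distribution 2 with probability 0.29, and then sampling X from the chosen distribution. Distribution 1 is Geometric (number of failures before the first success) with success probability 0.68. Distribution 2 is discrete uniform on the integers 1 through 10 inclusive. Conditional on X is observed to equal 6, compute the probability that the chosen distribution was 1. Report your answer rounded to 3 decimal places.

0.018

Likelihoods P(X=6 | ·): 1: 0.000730144; 2: 0.1.
Posterior ∝ prior × likelihood. Numerator for 1: 0.71·0.000730144 = 0.000518403.
Normalizing constant: 0.71·0.000730144 + 0.29·0.1 = 0.0295184.
P(1 | observation) = 0.000518403 / 0.0295184 = 0.017562.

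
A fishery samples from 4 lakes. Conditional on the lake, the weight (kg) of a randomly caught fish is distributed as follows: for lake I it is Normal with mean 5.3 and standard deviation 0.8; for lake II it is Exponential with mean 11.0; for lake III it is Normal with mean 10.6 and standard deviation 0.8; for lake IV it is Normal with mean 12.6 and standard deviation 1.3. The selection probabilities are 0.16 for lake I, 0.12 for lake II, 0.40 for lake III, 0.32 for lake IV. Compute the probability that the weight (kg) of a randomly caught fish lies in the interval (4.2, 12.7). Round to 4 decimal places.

Conditional on each lake, P(4.2 < X < 12.7): I: 0.915434; II: 0.367418; III: 0.995668; IV: 0.530658.
By total probability, P(4.2 < X < 12.7) = 0.16·0.915434 + 0.12·0.367418 + 0.4·0.995668 + 0.32·0.530658 = 0.758637.

0.7586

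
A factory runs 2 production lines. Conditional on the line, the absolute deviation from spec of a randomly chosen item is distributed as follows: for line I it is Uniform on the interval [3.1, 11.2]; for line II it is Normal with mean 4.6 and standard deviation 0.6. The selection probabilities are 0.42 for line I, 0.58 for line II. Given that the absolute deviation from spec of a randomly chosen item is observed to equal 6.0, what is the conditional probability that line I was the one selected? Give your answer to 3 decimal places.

0.672

Likelihoods f(6.0 | ·): I: 0.123457; II: 0.0437031.
Posterior ∝ prior × likelihood. Numerator for I: 0.42·0.123457 = 0.0518519.
Normalizing constant: 0.42·0.123457 + 0.58·0.0437031 = 0.0771997.
P(I | observation) = 0.0518519 / 0.0771997 = 0.671659.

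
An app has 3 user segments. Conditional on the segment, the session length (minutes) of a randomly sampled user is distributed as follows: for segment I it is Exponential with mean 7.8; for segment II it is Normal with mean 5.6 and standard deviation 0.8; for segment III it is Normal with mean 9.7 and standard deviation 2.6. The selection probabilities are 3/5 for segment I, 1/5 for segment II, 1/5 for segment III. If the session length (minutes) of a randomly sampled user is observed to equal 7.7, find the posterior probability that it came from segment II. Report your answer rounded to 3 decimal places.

Likelihoods f(7.7 | ·): I: 0.0477726; II: 0.0159052; III: 0.114142.
Posterior ∝ prior × likelihood. Numerator for II: 0.2·0.0159052 = 0.00318105.
Normalizing constant: 0.6·0.0477726 + 0.2·0.0159052 + 0.2·0.114142 = 0.0546731.
P(II | observation) = 0.00318105 / 0.0546731 = 0.058183.

0.058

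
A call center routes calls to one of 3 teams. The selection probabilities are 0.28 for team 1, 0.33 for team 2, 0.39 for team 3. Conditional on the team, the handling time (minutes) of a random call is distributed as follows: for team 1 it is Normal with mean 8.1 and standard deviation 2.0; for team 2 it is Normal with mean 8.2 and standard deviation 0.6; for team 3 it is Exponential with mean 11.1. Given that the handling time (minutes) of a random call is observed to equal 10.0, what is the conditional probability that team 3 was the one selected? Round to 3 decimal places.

0.273

Likelihoods f(10.0 | ·): 1: 0.12703; 2: 0.00738641; 3: 0.0365949.
Posterior ∝ prior × likelihood. Numerator for 3: 0.39·0.0365949 = 0.014272.
Normalizing constant: 0.28·0.12703 + 0.33·0.00738641 + 0.39·0.0365949 = 0.0522778.
P(3 | observation) = 0.014272 / 0.0522778 = 0.273003.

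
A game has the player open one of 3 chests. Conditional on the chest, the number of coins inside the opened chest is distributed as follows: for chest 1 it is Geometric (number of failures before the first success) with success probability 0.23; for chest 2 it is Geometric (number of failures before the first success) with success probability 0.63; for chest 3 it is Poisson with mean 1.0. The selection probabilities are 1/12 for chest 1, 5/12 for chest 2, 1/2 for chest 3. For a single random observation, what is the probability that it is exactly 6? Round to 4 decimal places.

Conditional on each chest, P(X = 6): 1: 0.0479371; 2: 0.00161641; 3: 0.000510944.
By total probability, P(X = 6) = 0.0833333·0.0479371 + 0.416667·0.00161641 + 0.5·0.000510944 = 0.00492374.

0.0049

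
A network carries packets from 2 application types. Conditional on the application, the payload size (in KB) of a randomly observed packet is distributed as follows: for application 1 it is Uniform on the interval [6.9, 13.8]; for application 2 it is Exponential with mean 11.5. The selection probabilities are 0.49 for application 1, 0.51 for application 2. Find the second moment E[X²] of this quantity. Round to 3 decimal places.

189.329

For each component E[X²] = Var + (mean)², giving 1: 111.09; 2: 264.5.
Overall E[X²] = 0.49·111.09 + 0.51·264.5 = 189.329.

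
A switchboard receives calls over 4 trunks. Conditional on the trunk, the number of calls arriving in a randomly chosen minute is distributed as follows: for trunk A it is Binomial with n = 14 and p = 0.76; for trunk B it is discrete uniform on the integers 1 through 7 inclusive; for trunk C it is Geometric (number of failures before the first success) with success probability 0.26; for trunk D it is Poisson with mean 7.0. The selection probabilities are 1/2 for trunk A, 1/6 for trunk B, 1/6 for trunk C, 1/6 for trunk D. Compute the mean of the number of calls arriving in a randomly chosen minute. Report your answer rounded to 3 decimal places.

Component means — A: 10.64; B: 4; C: 2.84615; D: 7.
E[X] = 0.5·10.64 + 0.166667·4 + 0.166667·2.84615 + 0.166667·7 = 7.62769.

7.628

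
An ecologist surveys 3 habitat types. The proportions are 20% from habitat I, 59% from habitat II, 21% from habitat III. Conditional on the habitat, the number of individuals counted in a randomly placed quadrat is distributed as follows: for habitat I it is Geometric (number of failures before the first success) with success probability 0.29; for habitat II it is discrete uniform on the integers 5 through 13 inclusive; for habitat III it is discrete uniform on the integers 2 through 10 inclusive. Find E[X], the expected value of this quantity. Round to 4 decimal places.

Component means — I: 2.44828; II: 9; III: 6.
E[X] = 0.2·2.44828 + 0.59·9 + 0.21·6 = 7.05966.

7.0597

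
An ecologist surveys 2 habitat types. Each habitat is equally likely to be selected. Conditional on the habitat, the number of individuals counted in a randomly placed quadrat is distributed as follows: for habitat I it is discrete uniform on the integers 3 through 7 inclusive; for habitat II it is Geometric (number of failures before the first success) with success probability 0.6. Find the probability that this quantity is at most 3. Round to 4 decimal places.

Conditional on each habitat, P(X ≤ 3): I: 0.2; II: 0.9744.
By total probability, P(X ≤ 3) = 0.5·0.2 + 0.5·0.9744 = 0.5872.

0.5872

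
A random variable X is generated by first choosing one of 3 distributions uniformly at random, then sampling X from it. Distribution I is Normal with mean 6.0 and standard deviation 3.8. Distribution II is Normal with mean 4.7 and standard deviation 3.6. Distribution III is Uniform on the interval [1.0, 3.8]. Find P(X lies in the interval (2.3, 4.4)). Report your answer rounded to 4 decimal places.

0.3073

Conditional on each component, P(2.3 < X < 4.4): I: 0.171752; II: 0.214301; III: 0.535714.
By total probability, P(2.3 < X < 4.4) = 0.333333·0.171752 + 0.333333·0.214301 + 0.333333·0.535714 = 0.307256.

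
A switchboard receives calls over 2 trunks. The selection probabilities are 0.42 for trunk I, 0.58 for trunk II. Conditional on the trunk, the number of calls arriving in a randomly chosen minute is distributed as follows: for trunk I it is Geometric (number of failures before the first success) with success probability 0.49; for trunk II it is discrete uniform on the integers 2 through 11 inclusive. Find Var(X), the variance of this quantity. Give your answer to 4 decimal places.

12.9371

Per component, I: μ=1.04082, E[X²]=3.20741; II: μ=6.5, E[X²]=50.5.
E[X] = 0.42·1.04082 + 0.58·6.5 = 4.20714.
E[X²] = 0.42·3.20741 + 0.58·50.5 = 30.6371.
Var(X) = E[X²] − (E[X])² = 30.6371 − 17.7001 = 12.9371.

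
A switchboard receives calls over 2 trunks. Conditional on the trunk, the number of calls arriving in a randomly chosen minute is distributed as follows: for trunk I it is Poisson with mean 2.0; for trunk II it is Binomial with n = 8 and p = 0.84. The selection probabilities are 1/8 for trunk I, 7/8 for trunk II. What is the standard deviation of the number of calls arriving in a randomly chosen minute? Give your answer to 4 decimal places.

1.9046

Per component, I: μ=2, E[X²]=6; II: μ=6.72, E[X²]=46.2336.
E[X] = 0.125·2 + 0.875·6.72 = 6.13.
E[X²] = 0.125·6 + 0.875·46.2336 = 41.2044.
Var(X) = E[X²] − (E[X])² = 41.2044 − 37.5769 = 3.6275.
SD(X) = √3.6275 = 1.9046.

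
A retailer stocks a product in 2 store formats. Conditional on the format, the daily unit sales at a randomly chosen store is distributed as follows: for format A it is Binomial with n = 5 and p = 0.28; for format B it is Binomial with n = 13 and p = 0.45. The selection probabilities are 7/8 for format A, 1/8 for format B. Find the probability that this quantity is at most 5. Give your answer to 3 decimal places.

Conditional on each format, P(X ≤ 5): A: 1; B: 0.426806.
By total probability, P(X ≤ 5) = 0.875·1 + 0.125·0.426806 = 0.928351.

0.928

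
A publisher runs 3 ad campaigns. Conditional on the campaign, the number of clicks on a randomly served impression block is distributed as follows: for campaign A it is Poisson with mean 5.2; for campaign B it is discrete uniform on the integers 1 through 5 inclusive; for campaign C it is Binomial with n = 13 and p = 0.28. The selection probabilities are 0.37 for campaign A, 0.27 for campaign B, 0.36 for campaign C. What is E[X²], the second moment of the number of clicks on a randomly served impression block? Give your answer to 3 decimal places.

20.612

For each component E[X²] = Var + (mean)², giving A: 32.24; B: 11; C: 15.8704.
Overall E[X²] = 0.37·32.24 + 0.27·11 + 0.36·15.8704 = 20.6121.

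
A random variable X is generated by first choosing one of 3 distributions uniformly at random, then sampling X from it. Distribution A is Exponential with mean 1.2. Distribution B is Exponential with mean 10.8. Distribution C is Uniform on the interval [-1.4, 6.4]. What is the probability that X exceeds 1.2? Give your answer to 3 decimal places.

0.643

Conditional on each component, P(X > 1.2): A: 0.367879; B: 0.894839; C: 0.666667.
By total probability, P(X > 1.2) = 0.333333·0.367879 + 0.333333·0.894839 + 0.333333·0.666667 = 0.643128.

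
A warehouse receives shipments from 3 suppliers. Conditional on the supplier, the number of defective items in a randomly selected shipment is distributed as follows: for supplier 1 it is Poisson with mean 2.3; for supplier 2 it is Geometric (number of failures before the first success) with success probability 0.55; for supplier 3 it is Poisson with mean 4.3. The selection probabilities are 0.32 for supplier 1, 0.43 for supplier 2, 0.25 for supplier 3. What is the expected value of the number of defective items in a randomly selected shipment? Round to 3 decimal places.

2.163

Component means — 1: 2.3; 2: 0.818182; 3: 4.3.
E[X] = 0.32·2.3 + 0.43·0.818182 + 0.25·4.3 = 2.16282.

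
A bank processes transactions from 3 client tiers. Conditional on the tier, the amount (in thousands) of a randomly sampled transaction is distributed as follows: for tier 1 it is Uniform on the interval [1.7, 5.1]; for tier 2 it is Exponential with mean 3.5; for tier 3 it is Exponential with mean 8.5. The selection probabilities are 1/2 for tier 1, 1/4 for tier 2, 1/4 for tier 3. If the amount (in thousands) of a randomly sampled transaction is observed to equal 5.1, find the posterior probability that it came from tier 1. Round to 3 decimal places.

0.818

Likelihoods f(5.1 | ·): 1: 0.294118; 2: 0.0665431; 3: 0.0645661.
Posterior ∝ prior × likelihood. Numerator for 1: 0.5·0.294118 = 0.147059.
Normalizing constant: 0.5·0.294118 + 0.25·0.0665431 + 0.25·0.0645661 = 0.179836.
P(1 | observation) = 0.147059 / 0.179836 = 0.817738.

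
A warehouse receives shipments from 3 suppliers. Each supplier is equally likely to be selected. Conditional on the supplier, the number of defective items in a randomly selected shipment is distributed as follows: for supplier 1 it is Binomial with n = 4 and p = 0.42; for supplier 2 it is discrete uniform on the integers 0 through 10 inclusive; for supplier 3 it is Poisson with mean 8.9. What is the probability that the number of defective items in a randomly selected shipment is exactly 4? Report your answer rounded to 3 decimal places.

Conditional on each supplier, P(X = 4): 1: 0.031117; 2: 0.0909091; 3: 0.0356556.
By total probability, P(X = 4) = 0.333333·0.031117 + 0.333333·0.0909091 + 0.333333·0.0356556 = 0.0525606.

0.053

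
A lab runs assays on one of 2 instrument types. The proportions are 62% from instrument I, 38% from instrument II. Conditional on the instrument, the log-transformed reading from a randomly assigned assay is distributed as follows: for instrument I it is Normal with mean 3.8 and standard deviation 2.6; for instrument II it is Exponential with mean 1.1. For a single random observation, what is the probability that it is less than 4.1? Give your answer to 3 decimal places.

Conditional on each instrument, P(X < 4.1): I: 0.54593; II: 0.975942.
By total probability, P(X < 4.1) = 0.62·0.54593 + 0.38·0.975942 = 0.709334.

0.709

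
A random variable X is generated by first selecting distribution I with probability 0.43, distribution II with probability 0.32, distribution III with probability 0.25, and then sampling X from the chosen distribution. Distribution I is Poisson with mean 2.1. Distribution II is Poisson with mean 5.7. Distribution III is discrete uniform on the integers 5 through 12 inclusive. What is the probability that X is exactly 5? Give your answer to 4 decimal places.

Conditional on each component, P(X = 5): I: 0.041677; II: 0.16777; III: 0.125.
By total probability, P(X = 5) = 0.43·0.041677 + 0.32·0.16777 + 0.25·0.125 = 0.102858.

0.1029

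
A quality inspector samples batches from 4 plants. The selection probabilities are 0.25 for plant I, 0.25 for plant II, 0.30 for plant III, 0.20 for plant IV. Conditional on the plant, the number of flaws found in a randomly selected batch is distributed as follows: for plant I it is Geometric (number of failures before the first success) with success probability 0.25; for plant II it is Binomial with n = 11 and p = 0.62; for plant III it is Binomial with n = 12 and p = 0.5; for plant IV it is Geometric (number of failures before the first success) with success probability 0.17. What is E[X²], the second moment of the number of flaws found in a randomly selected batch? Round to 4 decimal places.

For each component E[X²] = Var + (mean)², giving I: 21; II: 49.104; III: 39; IV: 52.5571.
Overall E[X²] = 0.25·21 + 0.25·49.104 + 0.3·39 + 0.2·52.5571 = 39.7374.

39.7374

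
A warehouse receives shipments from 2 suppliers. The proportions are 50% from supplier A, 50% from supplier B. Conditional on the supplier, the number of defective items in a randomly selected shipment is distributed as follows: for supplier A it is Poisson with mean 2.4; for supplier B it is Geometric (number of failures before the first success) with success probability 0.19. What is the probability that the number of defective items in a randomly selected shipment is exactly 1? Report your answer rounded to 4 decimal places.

0.1858

Conditional on each supplier, P(X = 1): A: 0.217723; B: 0.1539.
By total probability, P(X = 1) = 0.5·0.217723 + 0.5·0.1539 = 0.185812.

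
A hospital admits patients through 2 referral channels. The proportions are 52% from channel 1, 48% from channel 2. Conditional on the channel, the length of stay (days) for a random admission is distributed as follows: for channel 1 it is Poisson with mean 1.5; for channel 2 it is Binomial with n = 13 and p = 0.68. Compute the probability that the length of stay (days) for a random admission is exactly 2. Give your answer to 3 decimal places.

Conditional on each channel, P(X = 2): 1: 0.251021; 2: 0.000129946.
By total probability, P(X = 2) = 0.52·0.251021 + 0.48·0.000129946 = 0.130594.

0.131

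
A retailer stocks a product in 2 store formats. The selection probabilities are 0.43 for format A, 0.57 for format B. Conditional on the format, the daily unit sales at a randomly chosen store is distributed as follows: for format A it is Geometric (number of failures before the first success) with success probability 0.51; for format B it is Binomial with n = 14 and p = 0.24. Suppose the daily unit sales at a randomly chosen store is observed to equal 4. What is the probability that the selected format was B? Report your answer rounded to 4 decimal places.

0.9059

Likelihoods P(X=4 | ·): A: 0.0294005; B: 0.213508.
Posterior ∝ prior × likelihood. Numerator for B: 0.57·0.213508 = 0.1217.
Normalizing constant: 0.43·0.0294005 + 0.57·0.213508 = 0.134342.
P(B | observation) = 0.1217 / 0.134342 = 0.905895.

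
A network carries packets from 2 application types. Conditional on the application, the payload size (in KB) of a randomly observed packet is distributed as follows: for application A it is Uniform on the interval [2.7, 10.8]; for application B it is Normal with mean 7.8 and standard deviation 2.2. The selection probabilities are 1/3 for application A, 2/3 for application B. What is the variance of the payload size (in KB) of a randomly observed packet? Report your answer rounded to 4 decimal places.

5.2942

Per component, A: μ=6.75, E[X²]=51.03; B: μ=7.8, E[X²]=65.68.
E[X] = 0.333333·6.75 + 0.666667·7.8 = 7.45.
E[X²] = 0.333333·51.03 + 0.666667·65.68 = 60.7967.
Var(X) = E[X²] − (E[X])² = 60.7967 − 55.5025 = 5.29417.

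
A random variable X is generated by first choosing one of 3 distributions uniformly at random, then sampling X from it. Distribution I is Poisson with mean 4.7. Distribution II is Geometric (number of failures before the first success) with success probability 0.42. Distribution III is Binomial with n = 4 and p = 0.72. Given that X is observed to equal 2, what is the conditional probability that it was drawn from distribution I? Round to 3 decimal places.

Likelihoods P(X=2 | ·): I: 0.100457; II: 0.141288; III: 0.243855.
Posterior ∝ prior × likelihood. Numerator for I: 0.333333·0.100457 = 0.0334858.
Normalizing constant: 0.333333·0.100457 + 0.333333·0.141288 + 0.333333·0.243855 = 0.161867.
P(I | observation) = 0.0334858 / 0.161867 = 0.206872.

0.207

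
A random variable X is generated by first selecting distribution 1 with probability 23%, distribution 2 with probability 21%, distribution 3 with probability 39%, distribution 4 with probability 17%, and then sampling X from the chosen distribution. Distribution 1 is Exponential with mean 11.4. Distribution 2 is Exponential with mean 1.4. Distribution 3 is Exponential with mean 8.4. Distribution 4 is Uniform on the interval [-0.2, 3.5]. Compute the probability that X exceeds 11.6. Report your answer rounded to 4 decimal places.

Conditional on each component, P(X > 11.6): 1: 0.361482; 2: 0.000252093; 3: 0.251339; 4: 0.
By total probability, P(X > 11.6) = 0.23·0.361482 + 0.21·0.000252093 + 0.39·0.251339 + 0.17·0 = 0.181216.

0.1812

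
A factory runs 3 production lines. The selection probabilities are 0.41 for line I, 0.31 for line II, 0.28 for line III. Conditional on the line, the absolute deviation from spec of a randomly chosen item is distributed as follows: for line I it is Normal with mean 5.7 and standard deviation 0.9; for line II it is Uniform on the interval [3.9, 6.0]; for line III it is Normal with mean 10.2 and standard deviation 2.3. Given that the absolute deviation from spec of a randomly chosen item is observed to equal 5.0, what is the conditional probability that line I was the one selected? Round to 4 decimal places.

Likelihoods f(5.0 | ·): I: 0.327572; II: 0.47619; III: 0.0134657.
Posterior ∝ prior × likelihood. Numerator for I: 0.41·0.327572 = 0.134305.
Normalizing constant: 0.41·0.327572 + 0.31·0.47619 + 0.28·0.0134657 = 0.285694.
P(I | observation) = 0.134305 / 0.285694 = 0.470099.

0.4701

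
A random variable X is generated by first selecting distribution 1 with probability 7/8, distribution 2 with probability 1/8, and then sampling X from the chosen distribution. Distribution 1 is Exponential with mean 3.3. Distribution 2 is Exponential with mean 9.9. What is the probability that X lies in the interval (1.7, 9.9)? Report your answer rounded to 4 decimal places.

Conditional on each component, P(1.7 < X < 9.9): 1: 0.547623; 2: 0.474338.
By total probability, P(1.7 < X < 9.9) = 0.875·0.547623 + 0.125·0.474338 = 0.538462.

0.5385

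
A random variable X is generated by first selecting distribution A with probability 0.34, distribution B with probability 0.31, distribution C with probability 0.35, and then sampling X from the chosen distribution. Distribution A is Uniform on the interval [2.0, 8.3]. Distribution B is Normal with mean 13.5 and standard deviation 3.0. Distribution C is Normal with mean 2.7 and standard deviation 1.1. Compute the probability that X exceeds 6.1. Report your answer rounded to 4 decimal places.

0.4270

Conditional on each component, P(X > 6.1): A: 0.349206; B: 0.993181; C: 0.000997724.
By total probability, P(X > 6.1) = 0.34·0.349206 + 0.31·0.993181 + 0.35·0.000997724 = 0.426966.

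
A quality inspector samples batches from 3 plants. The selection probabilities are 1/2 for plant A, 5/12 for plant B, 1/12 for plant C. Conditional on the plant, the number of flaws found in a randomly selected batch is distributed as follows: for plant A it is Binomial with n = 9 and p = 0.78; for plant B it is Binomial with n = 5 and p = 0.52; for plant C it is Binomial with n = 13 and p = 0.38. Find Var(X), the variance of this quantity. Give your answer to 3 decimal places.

Per component, A: μ=7.02, E[X²]=50.8248; B: μ=2.6, E[X²]=8.008; C: μ=4.94, E[X²]=27.4664.
E[X] = 0.5·7.02 + 0.416667·2.6 + 0.0833333·4.94 = 5.005.
E[X²] = 0.5·50.8248 + 0.416667·8.008 + 0.0833333·27.4664 = 31.0379.
Var(X) = E[X²] − (E[X])² = 31.0379 − 25.05 = 5.98791.

5.988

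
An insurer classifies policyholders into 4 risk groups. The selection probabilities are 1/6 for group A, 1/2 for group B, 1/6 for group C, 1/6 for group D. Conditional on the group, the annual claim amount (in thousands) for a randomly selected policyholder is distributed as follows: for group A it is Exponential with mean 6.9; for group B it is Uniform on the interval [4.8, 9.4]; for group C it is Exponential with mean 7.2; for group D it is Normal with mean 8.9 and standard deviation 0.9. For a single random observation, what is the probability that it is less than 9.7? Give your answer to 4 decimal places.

0.8846

Conditional on each group, P(X < 9.7): A: 0.754828; B: 1; C: 0.740039; D: 0.812969.
By total probability, P(X < 9.7) = 0.166667·0.754828 + 0.5·1 + 0.166667·0.740039 + 0.166667·0.812969 = 0.884639.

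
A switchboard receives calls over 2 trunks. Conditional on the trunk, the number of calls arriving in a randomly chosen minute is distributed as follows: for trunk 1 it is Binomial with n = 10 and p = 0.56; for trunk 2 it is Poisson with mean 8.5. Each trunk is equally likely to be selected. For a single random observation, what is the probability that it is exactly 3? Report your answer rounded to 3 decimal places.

Conditional on each trunk, P(X = 3): 1: 0.0672844; 2: 0.0208258.
By total probability, P(X = 3) = 0.5·0.0672844 + 0.5·0.0208258 = 0.0440551.

0.044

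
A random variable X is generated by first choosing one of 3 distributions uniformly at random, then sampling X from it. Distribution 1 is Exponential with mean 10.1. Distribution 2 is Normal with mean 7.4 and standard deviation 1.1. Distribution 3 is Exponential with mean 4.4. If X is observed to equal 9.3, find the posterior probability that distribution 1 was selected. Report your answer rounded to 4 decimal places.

Likelihoods f(9.3 | ·): 1: 0.0394261; 2: 0.0815952; 3: 0.0274541.
Posterior ∝ prior × likelihood. Numerator for 1: 0.333333·0.0394261 = 0.013142.
Normalizing constant: 0.333333·0.0394261 + 0.333333·0.0815952 + 0.333333·0.0274541 = 0.0494918.
P(1 | observation) = 0.013142 / 0.0494918 = 0.26554.

0.2655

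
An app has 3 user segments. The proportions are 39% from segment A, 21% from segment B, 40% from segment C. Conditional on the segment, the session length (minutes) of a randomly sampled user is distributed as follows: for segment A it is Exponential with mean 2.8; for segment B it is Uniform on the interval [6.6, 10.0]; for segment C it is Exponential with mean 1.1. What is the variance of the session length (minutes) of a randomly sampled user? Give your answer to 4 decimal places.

11.0268

Per component, A: μ=2.8, E[X²]=15.68; B: μ=8.3, E[X²]=69.8533; C: μ=1.1, E[X²]=2.42.
E[X] = 0.39·2.8 + 0.21·8.3 + 0.4·1.1 = 3.275.
E[X²] = 0.39·15.68 + 0.21·69.8533 + 0.4·2.42 = 21.7524.
Var(X) = E[X²] − (E[X])² = 21.7524 − 10.7256 = 11.0268.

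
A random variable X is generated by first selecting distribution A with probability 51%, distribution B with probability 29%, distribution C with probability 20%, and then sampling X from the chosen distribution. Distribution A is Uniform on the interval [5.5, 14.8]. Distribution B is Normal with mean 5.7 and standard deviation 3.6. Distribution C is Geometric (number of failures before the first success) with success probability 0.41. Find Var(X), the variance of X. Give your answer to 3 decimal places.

19.858

Per component, A: μ=10.15, E[X²]=110.23; B: μ=5.7, E[X²]=45.45; C: μ=1.43902, E[X²]=5.58061.
E[X] = 0.51·10.15 + 0.29·5.7 + 0.2·1.43902 = 7.1173.
E[X²] = 0.51·110.23 + 0.29·45.45 + 0.2·5.58061 = 70.5139.
Var(X) = E[X²] − (E[X])² = 70.5139 − 50.656 = 19.8579.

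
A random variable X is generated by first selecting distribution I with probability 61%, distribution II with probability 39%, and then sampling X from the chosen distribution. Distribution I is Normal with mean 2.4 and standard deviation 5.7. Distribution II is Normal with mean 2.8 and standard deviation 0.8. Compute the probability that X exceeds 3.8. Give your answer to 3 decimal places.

Conditional on each component, P(X > 3.8): I: 0.402991; II: 0.10565.
By total probability, P(X > 3.8) = 0.61·0.402991 + 0.39·0.10565 = 0.287028.

0.287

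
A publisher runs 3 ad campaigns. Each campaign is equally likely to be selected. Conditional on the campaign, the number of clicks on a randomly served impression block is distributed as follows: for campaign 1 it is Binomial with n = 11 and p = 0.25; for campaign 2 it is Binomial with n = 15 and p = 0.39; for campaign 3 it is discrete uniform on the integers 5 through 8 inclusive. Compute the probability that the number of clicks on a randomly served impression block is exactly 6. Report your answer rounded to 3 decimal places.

Conditional on each campaign, P(X = 6): 1: 0.0267663; 2: 0.205949; 3: 0.25.
By total probability, P(X = 6) = 0.333333·0.0267663 + 0.333333·0.205949 + 0.333333·0.25 = 0.160905.

0.161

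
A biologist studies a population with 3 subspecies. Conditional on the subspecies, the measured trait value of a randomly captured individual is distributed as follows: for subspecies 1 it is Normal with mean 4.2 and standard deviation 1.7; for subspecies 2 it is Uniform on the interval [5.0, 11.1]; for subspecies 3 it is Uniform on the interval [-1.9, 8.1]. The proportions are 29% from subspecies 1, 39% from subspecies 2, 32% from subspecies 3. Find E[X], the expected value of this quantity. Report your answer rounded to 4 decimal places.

5.3495

Component means — 1: 4.2; 2: 8.05; 3: 3.1.
E[X] = 0.29·4.2 + 0.39·8.05 + 0.32·3.1 = 5.3495.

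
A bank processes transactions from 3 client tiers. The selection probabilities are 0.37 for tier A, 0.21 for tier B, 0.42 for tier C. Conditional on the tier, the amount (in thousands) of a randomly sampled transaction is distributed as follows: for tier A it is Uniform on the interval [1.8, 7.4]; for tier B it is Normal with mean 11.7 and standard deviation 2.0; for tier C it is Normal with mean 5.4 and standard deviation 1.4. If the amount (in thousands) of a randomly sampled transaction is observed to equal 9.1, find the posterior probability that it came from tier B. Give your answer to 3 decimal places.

Likelihoods f(9.1 | ·): A: 0; B: 0.0856843; C: 0.00867112.
Posterior ∝ prior × likelihood. Numerator for B: 0.21·0.0856843 = 0.0179937.
Normalizing constant: 0.37·0 + 0.21·0.0856843 + 0.42·0.00867112 = 0.0216356.
P(B | observation) = 0.0179937 / 0.0216356 = 0.831672.

0.832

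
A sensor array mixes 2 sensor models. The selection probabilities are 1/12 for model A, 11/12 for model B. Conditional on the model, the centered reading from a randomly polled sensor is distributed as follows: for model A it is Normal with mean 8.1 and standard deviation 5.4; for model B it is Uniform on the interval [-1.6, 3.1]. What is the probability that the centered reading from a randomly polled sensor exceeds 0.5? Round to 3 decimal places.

Conditional on each model, P(X > 0.5): A: 0.920347; B: 0.553191.
By total probability, P(X > 0.5) = 0.0833333·0.920347 + 0.916667·0.553191 = 0.583788.

0.584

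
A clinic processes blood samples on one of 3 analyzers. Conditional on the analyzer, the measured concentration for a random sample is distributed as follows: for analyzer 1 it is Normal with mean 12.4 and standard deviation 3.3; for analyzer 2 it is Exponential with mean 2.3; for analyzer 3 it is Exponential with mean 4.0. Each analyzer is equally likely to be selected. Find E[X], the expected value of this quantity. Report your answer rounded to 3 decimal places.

6.233

Component means — 1: 12.4; 2: 2.3; 3: 4.
E[X] = 0.333333·12.4 + 0.333333·2.3 + 0.333333·4 = 6.23333.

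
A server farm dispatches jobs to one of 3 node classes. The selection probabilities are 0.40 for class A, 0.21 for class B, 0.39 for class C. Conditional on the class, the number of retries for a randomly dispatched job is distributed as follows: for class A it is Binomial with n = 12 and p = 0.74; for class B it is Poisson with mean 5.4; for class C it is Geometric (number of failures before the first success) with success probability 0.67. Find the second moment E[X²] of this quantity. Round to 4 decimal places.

For each component E[X²] = Var + (mean)², giving A: 81.1632; B: 34.56; C: 0.977723.
Overall E[X²] = 0.4·81.1632 + 0.21·34.56 + 0.39·0.977723 = 40.1042.

40.1042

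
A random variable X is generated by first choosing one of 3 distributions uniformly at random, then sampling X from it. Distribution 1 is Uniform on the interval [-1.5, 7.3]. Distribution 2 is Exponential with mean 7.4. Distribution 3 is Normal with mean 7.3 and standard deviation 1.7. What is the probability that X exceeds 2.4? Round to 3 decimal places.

Conditional on each component, P(X > 2.4): 1: 0.556818; 2: 0.723016; 3: 0.998026.
By total probability, P(X > 2.4) = 0.333333·0.556818 + 0.333333·0.723016 + 0.333333·0.998026 = 0.759287.

0.759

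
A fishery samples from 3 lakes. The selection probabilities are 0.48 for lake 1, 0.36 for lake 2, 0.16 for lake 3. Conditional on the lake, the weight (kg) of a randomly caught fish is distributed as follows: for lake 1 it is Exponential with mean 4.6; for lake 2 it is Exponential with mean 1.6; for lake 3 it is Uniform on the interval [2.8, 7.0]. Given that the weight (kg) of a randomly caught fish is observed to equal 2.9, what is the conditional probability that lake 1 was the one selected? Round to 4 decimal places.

0.4261

Likelihoods f(2.9 | ·): 1: 0.11573; 2: 0.102028; 3: 0.238095.
Posterior ∝ prior × likelihood. Numerator for 1: 0.48·0.11573 = 0.0555506.
Normalizing constant: 0.48·0.11573 + 0.36·0.102028 + 0.16·0.238095 = 0.130376.
P(1 | observation) = 0.0555506 / 0.130376 = 0.42608.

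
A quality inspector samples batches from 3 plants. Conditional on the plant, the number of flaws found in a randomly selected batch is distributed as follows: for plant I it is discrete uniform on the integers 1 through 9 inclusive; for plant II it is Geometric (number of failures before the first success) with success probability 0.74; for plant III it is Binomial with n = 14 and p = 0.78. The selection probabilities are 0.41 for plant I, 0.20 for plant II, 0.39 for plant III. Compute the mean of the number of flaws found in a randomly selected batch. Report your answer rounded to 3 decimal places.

6.379

Component means — I: 5; II: 0.351351; III: 10.92.
E[X] = 0.41·5 + 0.2·0.351351 + 0.39·10.92 = 6.37907.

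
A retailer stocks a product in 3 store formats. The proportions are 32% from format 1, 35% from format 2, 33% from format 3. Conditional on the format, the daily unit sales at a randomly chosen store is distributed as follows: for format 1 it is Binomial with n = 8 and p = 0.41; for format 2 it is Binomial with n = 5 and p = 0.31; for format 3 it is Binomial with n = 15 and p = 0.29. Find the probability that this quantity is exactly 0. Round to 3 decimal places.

Conditional on each format, P(X = 0): 1: 0.014683; 2: 0.156403; 3: 0.00587321.
By total probability, P(X = 0) = 0.32·0.014683 + 0.35·0.156403 + 0.33·0.00587321 = 0.0613778.

0.061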